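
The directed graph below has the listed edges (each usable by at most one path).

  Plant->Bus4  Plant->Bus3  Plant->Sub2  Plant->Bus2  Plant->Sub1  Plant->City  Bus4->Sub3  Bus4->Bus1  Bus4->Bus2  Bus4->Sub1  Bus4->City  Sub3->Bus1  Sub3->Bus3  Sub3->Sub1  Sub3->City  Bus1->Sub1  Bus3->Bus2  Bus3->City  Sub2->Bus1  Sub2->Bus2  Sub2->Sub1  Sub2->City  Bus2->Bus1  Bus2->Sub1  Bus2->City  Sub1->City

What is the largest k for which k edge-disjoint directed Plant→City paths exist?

6

Assign every edge capacity 1; by Menger, the answer equals the max flow.
Path Plant→City (+1); total 1.
Path Plant→Bus4→City (+1); total 2.
Path Plant→Bus3→City (+1); total 3.
Path Plant→Sub2→City (+1); total 4.
Path Plant→Bus2→City (+1); total 5.
Path Plant→Sub1→City (+1); total 6.
No residual Plant→City path; max flow = 6.
Certifying cut of size 6: {Plant→Bus2, Plant→Bus3, Plant→Bus4, Plant→City, Plant→Sub1, Plant→Sub2}.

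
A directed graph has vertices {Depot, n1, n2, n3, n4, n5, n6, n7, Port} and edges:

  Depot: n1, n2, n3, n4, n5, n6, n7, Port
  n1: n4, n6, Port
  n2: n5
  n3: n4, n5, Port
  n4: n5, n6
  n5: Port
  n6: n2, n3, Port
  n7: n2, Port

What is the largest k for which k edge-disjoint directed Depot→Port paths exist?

6

Assign every edge capacity 1; by Menger, the answer equals the max flow.
Path Depot→Port (+1); total 1.
Path Depot→n1→Port (+1); total 2.
Path Depot→n3→Port (+1); total 3.
Path Depot→n5→Port (+1); total 4.
Path Depot→n6→Port (+1); total 5.
Path Depot→n7→Port (+1); total 6.
No residual Depot→Port path; max flow = 6.
Certifying cut of size 6: {Depot→Port, Depot→n1, Depot→n7, n3→Port, n5→Port, n6→Port}.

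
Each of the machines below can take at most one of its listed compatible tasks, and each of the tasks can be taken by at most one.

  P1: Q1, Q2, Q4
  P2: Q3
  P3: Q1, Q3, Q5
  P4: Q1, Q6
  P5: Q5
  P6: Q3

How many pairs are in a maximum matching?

5

Unit-capacity flow: source→left, listed edges, right→sink; max matching = max flow.
Augmenting path P1→Q1 (+1); matched 1.
Augmenting path P2→Q3 (+1); matched 2.
Augmenting path P3→Q5 (+1); matched 3.
Augmenting path P4→Q6 (+1); matched 4.
Augmenting path P5→Q5→P3→Q1→P1→Q2 (+1); matched 5.
No augmenting path remains; maximum matching = 5.
König certificate: {P1, P3, P4, P5, Q3} is a vertex cover of size 5 (every listed pair touches it), so no matching can be larger.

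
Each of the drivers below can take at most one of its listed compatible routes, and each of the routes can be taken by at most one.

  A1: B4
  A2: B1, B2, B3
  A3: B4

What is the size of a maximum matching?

2

Unit-capacity flow: source→left, listed edges, right→sink; max matching = max flow.
Augmenting path A1→B4 (+1); matched 1.
Augmenting path A2→B1 (+1); matched 2.
No augmenting path remains; maximum matching = 2.
König certificate: {A2, B4} is a vertex cover of size 2 (every listed pair touches it), so no matching can be larger.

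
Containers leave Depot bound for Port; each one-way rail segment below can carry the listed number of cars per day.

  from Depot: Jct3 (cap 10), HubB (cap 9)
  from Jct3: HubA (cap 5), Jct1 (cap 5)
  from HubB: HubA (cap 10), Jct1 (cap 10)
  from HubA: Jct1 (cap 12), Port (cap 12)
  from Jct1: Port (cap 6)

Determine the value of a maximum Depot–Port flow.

18

Augment Depot→Jct3→HubA→Port: bottleneck 5, flow now 5.
Augment Depot→Jct3→Jct1→Port: bottleneck 5, flow now 10.
Augment Depot→HubB→HubA→Port: bottleneck 7, flow now 17.
Augment Depot→HubB→Jct1→Port: bottleneck 1, flow now 18.
No augmenting path remains; maximum flow = 18.
In the residual graph, reachable from Depot: {Depot, Jct3, HubB, HubA, Jct1}.
Min-cut edges: HubA→Port (12), Jct1→Port (6); capacity 12 + 6 = 18.
This cut is saturated, so no flow can exceed 18.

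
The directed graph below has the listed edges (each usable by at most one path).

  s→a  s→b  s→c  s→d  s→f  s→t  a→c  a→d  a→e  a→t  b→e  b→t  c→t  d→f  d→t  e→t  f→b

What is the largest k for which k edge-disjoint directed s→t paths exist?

6

Assign every edge capacity 1; by Menger, the answer equals the max flow.
Path s→t (+1); total 1.
Path s→a→t (+1); total 2.
Path s→b→t (+1); total 3.
Path s→c→t (+1); total 4.
Path s→d→t (+1); total 5.
Path s→f→b→e→t (+1); total 6.
No residual s→t path; max flow = 6.
Certifying cut of size 6: {s→a, s→b, s→c, s→d, s→f, s→t}.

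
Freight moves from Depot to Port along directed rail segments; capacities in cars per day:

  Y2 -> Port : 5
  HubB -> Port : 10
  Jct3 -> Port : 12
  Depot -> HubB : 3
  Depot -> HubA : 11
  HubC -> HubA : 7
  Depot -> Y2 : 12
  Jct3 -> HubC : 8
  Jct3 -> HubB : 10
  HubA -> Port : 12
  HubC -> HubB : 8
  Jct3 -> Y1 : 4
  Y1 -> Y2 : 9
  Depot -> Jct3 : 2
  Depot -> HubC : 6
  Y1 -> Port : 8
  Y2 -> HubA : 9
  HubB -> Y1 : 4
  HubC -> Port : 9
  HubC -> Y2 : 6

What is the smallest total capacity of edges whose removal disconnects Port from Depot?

28

Augment Depot→Jct3→Port: bottleneck 2, flow now 2.
Augment Depot→HubC→Port: bottleneck 6, flow now 8.
Augment Depot→HubB→Port: bottleneck 3, flow now 11.
Augment Depot→Y2→Port: bottleneck 5, flow now 16.
Augment Depot→HubA→Port: bottleneck 11, flow now 27.
Augment Depot→Y2→HubA→Port: bottleneck 1, flow now 28.
No augmenting path remains; maximum flow = 28.
By max-flow min-cut, the minimum cut capacity equals the max flow.
In the residual graph, reachable from Depot: {Depot, Y2, HubA}.
Min-cut edges: Depot→Jct3 (2), Depot→HubC (6), Depot→HubB (3), Y2→Port (5), HubA→Port (12); capacity 2 + 6 + 3 + 5 + 12 = 28.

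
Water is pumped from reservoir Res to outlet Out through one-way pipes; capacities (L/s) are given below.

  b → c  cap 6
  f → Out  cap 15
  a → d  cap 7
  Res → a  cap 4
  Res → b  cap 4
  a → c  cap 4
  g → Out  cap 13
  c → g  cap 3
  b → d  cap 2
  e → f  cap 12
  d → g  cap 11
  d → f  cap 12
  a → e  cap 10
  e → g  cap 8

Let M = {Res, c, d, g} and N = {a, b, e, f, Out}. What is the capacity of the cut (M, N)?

Edges leaving {Res, c, d, g}: Res→a (4), Res→b (4), d→f (12), g→Out (13).
Cut capacity = 4 + 4 + 12 + 13 = 33.

33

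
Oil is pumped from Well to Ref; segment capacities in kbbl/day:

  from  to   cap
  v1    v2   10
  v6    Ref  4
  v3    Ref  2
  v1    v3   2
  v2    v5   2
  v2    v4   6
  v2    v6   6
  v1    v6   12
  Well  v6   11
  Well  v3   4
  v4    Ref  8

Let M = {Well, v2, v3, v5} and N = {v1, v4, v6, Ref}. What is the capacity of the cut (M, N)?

25

Edges leaving {Well, v2, v3, v5}: Well→v6 (11), v2→v4 (6), v2→v6 (6), v3→Ref (2).
Cut capacity = 11 + 6 + 6 + 2 = 25.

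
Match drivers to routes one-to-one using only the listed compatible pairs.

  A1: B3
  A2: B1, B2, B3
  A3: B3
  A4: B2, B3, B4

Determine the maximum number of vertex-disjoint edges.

3

Unit-capacity flow: source→left, listed edges, right→sink; max matching = max flow.
Augmenting path A1→B3 (+1); matched 1.
Augmenting path A2→B1 (+1); matched 2.
Augmenting path A4→B2 (+1); matched 3.
No augmenting path remains; maximum matching = 3.
König certificate: {A2, A4, B3} is a vertex cover of size 3 (every listed pair touches it), so no matching can be larger.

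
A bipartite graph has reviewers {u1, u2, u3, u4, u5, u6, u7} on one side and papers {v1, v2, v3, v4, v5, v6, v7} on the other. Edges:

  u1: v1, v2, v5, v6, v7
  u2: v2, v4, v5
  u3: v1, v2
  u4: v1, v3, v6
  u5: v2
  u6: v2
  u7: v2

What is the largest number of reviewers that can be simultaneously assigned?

5

Unit-capacity flow: source→left, listed edges, right→sink; max matching = max flow.
Augmenting path u1→v1 (+1); matched 1.
Augmenting path u2→v2 (+1); matched 2.
Augmenting path u4→v3 (+1); matched 3.
Augmenting path u3→v1→u1→v5 (+1); matched 4.
Augmenting path u5→v2→u2→v4 (+1); matched 5.
No augmenting path remains; maximum matching = 5.
König certificate: {u1, u2, u3, u4, v2} is a vertex cover of size 5 (every listed pair touches it), so no matching can be larger.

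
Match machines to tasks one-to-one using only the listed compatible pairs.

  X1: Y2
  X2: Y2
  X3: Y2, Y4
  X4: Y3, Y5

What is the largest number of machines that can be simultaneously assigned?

Unit-capacity flow: source→left, listed edges, right→sink; max matching = max flow.
Augmenting path X1→Y2 (+1); matched 1.
Augmenting path X3→Y4 (+1); matched 2.
Augmenting path X4→Y3 (+1); matched 3.
No augmenting path remains; maximum matching = 3.
König certificate: {X3, X4, Y2} is a vertex cover of size 3 (every listed pair touches it), so no matching can be larger.

3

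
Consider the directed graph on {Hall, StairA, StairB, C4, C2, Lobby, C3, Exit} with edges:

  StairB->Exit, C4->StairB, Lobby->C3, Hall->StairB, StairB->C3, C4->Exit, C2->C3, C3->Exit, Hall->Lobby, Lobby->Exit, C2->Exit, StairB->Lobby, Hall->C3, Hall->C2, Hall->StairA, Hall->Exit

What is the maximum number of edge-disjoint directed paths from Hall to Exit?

Assign every edge capacity 1; by Menger, the answer equals the max flow.
Path Hall→Exit (+1); total 1.
Path Hall→StairB→Exit (+1); total 2.
Path Hall→C2→Exit (+1); total 3.
Path Hall→Lobby→Exit (+1); total 4.
Path Hall→C3→Exit (+1); total 5.
No residual Hall→Exit path; max flow = 5.
Certifying cut of size 5: {Hall→C2, Hall→C3, Hall→Exit, Hall→Lobby, Hall→StairB}.

5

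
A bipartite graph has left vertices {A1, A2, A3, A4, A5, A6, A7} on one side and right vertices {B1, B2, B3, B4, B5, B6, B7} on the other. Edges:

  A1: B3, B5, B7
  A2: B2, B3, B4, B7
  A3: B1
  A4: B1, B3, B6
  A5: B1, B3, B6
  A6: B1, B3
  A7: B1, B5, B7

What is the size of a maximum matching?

6

Unit-capacity flow: source→left, listed edges, right→sink; max matching = max flow.
Augmenting path A1→B3 (+1); matched 1.
Augmenting path A2→B2 (+1); matched 2.
Augmenting path A3→B1 (+1); matched 3.
Augmenting path A4→B6 (+1); matched 4.
Augmenting path A7→B5 (+1); matched 5.
Augmenting path A5→B3→A1→B7 (+1); matched 6.
No augmenting path remains; maximum matching = 6.
König certificate: {A1, A2, A7, B1, B3, B6} is a vertex cover of size 6 (every listed pair touches it), so no matching can be larger.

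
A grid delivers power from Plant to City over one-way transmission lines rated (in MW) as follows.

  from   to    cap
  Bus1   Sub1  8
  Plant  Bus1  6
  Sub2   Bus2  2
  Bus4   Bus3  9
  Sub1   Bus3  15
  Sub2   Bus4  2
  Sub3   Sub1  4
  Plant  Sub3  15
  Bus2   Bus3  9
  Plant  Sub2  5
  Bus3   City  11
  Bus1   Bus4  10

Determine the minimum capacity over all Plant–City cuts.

11

Augment Plant→Sub2→Bus4→Bus3→City: bottleneck 2, flow now 2.
Augment Plant→Sub2→Bus2→Bus3→City: bottleneck 2, flow now 4.
Augment Plant→Sub3→Sub1→Bus3→City: bottleneck 4, flow now 8.
Augment Plant→Bus1→Sub1→Bus3→City: bottleneck 3, flow now 11.
No augmenting path remains; maximum flow = 11.
By max-flow min-cut, the minimum cut capacity equals the max flow.
In the residual graph, reachable from Plant: {Plant, Sub2, Sub3, Bus1, Sub1, Bus4, Bus2, Bus3}.
Min-cut edges: Bus3→City (11); capacity 11 = 11.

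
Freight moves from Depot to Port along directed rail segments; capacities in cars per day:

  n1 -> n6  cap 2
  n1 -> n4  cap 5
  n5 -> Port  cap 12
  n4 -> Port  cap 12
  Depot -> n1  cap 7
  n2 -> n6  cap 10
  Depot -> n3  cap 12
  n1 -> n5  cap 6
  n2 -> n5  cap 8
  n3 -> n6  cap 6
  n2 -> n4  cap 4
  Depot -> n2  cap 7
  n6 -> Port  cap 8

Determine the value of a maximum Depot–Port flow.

Augment Depot→n1→n4→Port: bottleneck 5, flow now 5.
Augment Depot→n1→n5→Port: bottleneck 2, flow now 7.
Augment Depot→n2→n4→Port: bottleneck 4, flow now 11.
Augment Depot→n2→n5→Port: bottleneck 3, flow now 14.
Augment Depot→n3→n6→Port: bottleneck 6, flow now 20.
No augmenting path remains; maximum flow = 20.
In the residual graph, reachable from Depot: {Depot, n3}.
Min-cut edges: Depot→n1 (7), Depot→n2 (7), n3→n6 (6); capacity 7 + 7 + 6 = 20.
This cut is saturated, so no flow can exceed 20.

20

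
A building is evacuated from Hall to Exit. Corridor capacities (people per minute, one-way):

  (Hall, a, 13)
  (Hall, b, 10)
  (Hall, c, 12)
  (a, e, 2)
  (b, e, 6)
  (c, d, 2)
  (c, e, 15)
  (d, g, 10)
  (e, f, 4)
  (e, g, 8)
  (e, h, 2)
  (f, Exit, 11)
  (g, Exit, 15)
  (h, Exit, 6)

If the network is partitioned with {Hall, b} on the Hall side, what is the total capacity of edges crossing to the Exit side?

31

Edges leaving {Hall, b}: Hall→a (13), Hall→c (12), b→e (6).
Cut capacity = 13 + 12 + 6 = 31.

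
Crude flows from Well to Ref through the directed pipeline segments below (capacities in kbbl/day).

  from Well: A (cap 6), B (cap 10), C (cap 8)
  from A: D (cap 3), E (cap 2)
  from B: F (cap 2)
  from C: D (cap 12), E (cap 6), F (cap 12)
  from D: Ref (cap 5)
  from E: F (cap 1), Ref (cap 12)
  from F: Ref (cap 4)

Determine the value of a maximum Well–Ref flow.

Augment Well→A→D→Ref: bottleneck 3, flow now 3.
Augment Well→A→E→Ref: bottleneck 2, flow now 5.
Augment Well→B→F→Ref: bottleneck 2, flow now 7.
Augment Well→C→D→Ref: bottleneck 2, flow now 9.
Augment Well→C→E→Ref: bottleneck 6, flow now 15.
No augmenting path remains; maximum flow = 15.
In the residual graph, reachable from Well: {Well, A, B}.
Min-cut edges: Well→C (8), A→D (3), A→E (2), B→F (2); capacity 8 + 3 + 2 + 2 = 15.
This cut is saturated, so no flow can exceed 15.

15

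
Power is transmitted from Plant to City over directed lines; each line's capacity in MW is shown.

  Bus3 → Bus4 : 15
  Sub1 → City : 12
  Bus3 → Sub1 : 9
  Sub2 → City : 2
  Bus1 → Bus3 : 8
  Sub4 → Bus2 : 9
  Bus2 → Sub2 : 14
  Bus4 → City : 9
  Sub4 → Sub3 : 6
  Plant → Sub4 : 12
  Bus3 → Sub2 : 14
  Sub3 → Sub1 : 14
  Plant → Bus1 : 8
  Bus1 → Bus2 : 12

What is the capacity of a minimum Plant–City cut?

Augment Plant→Bus1→Bus2→Sub2→City: bottleneck 2, flow now 2.
Augment Plant→Bus1→Bus3→Bus4→City: bottleneck 6, flow now 8.
Augment Plant→Sub4→Sub3→Sub1→City: bottleneck 6, flow now 14.
Augment Plant→Sub4→Bus2→Bus1→Bus3→Bus4→City: bottleneck 2, flow now 16. (uses reverse residual edge)
No augmenting path remains; maximum flow = 16.
By max-flow min-cut, the minimum cut capacity equals the max flow.
In the residual graph, reachable from Plant: {Plant, Sub4, Bus2, Sub2}.
Min-cut edges: Plant→Bus1 (8), Sub4→Sub3 (6), Sub2→City (2); capacity 8 + 6 + 2 = 16.

16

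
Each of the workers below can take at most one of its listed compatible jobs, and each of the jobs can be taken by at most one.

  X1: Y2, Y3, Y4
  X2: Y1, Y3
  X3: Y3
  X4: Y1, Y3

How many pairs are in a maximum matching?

Unit-capacity flow: source→left, listed edges, right→sink; max matching = max flow.
Augmenting path X1→Y2 (+1); matched 1.
Augmenting path X2→Y1 (+1); matched 2.
Augmenting path X3→Y3 (+1); matched 3.
No augmenting path remains; maximum matching = 3.
König certificate: {X1, Y1, Y3} is a vertex cover of size 3 (every listed pair touches it), so no matching can be larger.

3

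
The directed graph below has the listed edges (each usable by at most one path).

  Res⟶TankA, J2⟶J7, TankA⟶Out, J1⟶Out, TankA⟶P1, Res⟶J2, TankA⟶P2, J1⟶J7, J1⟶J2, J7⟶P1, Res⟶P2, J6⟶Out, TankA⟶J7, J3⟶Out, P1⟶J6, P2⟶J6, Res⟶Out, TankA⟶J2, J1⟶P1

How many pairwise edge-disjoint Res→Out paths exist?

3

Assign every edge capacity 1; by Menger, the answer equals the max flow.
Path Res→Out (+1); total 1.
Path Res→TankA→Out (+1); total 2.
Path Res→P2→J6→Out (+1); total 3.
No residual Res→Out path; max flow = 3.
Certifying cut of size 3: {J6→Out, Res→Out, Res→TankA}.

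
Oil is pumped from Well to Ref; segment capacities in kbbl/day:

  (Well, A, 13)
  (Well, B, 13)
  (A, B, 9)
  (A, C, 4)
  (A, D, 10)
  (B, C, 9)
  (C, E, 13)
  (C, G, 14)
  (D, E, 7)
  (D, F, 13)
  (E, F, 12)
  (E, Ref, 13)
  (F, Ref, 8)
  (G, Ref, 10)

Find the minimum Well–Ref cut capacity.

22

Augment Well→A→C→E→Ref: bottleneck 4, flow now 4.
Augment Well→A→D→E→Ref: bottleneck 7, flow now 11.
Augment Well→A→D→F→Ref: bottleneck 2, flow now 13.
Augment Well→B→C→E→Ref: bottleneck 2, flow now 15.
Augment Well→B→C→G→Ref: bottleneck 7, flow now 22.
No augmenting path remains; maximum flow = 22.
By max-flow min-cut, the minimum cut capacity equals the max flow.
In the residual graph, reachable from Well: {Well, B}.
Min-cut edges: Well→A (13), B→C (9); capacity 13 + 9 = 22.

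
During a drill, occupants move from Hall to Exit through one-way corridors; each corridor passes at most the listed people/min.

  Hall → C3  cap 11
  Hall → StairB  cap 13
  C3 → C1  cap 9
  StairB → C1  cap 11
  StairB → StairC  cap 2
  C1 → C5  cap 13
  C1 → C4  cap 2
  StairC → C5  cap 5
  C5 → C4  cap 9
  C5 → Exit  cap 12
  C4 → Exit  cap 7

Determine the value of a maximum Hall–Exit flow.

17

Augment Hall→C3→C1→C5→Exit: bottleneck 9, flow now 9.
Augment Hall→StairB→C1→C5→Exit: bottleneck 3, flow now 12.
Augment Hall→StairB→C1→C4→Exit: bottleneck 2, flow now 14.
Augment Hall→StairB→C1→C5→C4→Exit: bottleneck 1, flow now 15.
Augment Hall→StairB→StairC→C5→C4→Exit: bottleneck 2, flow now 17.
No augmenting path remains; maximum flow = 17.
In the residual graph, reachable from Hall: {Hall, C3, StairB, C1}.
Min-cut edges: StairB→StairC (2), C1→C5 (13), C1→C4 (2); capacity 2 + 13 + 2 = 17.
This cut is saturated, so no flow can exceed 17.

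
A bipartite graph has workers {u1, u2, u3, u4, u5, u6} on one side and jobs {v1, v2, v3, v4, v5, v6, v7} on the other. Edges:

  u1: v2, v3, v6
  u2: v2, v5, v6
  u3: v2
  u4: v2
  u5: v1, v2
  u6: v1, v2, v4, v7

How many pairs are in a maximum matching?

Unit-capacity flow: source→left, listed edges, right→sink; max matching = max flow.
Augmenting path u1→v2 (+1); matched 1.
Augmenting path u2→v5 (+1); matched 2.
Augmenting path u5→v1 (+1); matched 3.
Augmenting path u6→v4 (+1); matched 4.
Augmenting path u3→v2→u1→v3 (+1); matched 5.
No augmenting path remains; maximum matching = 5.
König certificate: {u1, u2, u5, u6, v2} is a vertex cover of size 5 (every listed pair touches it), so no matching can be larger.

5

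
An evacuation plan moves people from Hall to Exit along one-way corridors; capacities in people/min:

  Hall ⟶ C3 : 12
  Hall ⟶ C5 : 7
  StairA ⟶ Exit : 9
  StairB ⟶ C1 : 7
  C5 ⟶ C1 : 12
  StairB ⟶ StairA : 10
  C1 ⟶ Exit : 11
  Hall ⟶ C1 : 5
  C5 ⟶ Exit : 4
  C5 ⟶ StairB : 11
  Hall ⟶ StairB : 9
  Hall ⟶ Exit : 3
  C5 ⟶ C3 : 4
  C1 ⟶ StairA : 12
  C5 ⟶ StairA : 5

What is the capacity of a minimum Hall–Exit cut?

24

Augment Hall→Exit: bottleneck 3, flow now 3.
Augment Hall→C5→Exit: bottleneck 4, flow now 7.
Augment Hall→C1→Exit: bottleneck 5, flow now 12.
Augment Hall→C5→C1→Exit: bottleneck 3, flow now 15.
Augment Hall→StairB→C1→Exit: bottleneck 3, flow now 18.
Augment Hall→StairB→StairA→Exit: bottleneck 6, flow now 24.
No augmenting path remains; maximum flow = 24.
By max-flow min-cut, the minimum cut capacity equals the max flow.
In the residual graph, reachable from Hall: {Hall, C3}.
Min-cut edges: Hall→C5 (7), Hall→StairB (9), Hall→C1 (5), Hall→Exit (3); capacity 7 + 9 + 5 + 3 = 24.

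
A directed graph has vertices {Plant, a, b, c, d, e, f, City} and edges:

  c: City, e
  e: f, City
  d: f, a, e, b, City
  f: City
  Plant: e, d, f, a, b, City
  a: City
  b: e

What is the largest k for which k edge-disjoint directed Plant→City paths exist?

Assign every edge capacity 1; by Menger, the answer equals the max flow.
Path Plant→City (+1); total 1.
Path Plant→a→City (+1); total 2.
Path Plant→d→City (+1); total 3.
Path Plant→e→City (+1); total 4.
Path Plant→f→City (+1); total 5.
No residual Plant→City path; max flow = 5.
Certifying cut of size 5: {Plant→City, Plant→a, Plant→d, e→City, f→City}.

5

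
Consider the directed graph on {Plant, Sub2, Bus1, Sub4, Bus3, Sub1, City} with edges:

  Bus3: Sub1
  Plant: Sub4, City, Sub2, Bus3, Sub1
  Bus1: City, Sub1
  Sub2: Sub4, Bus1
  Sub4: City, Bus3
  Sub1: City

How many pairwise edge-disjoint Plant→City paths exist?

Assign every edge capacity 1; by Menger, the answer equals the max flow.
Path Plant→City (+1); total 1.
Path Plant→Sub4→City (+1); total 2.
Path Plant→Sub1→City (+1); total 3.
Path Plant→Sub2→Bus1→City (+1); total 4.
No residual Plant→City path; max flow = 4.
Certifying cut of size 4: {Plant→City, Plant→Sub2, Plant→Sub4, Sub1→City}.

4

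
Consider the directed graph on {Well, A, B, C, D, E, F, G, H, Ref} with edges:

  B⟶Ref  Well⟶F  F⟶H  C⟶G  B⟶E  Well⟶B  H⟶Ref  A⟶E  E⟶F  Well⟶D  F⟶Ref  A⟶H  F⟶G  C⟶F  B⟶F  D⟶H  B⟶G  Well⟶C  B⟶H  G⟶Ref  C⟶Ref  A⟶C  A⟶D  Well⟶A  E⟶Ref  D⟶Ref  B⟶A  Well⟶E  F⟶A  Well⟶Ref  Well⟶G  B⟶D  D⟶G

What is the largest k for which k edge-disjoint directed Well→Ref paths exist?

8

Assign every edge capacity 1; by Menger, the answer equals the max flow.
Path Well→Ref (+1); total 1.
Path Well→B→Ref (+1); total 2.
Path Well→C→Ref (+1); total 3.
Path Well→D→Ref (+1); total 4.
Path Well→E→Ref (+1); total 5.
Path Well→F→Ref (+1); total 6.
Path Well→G→Ref (+1); total 7.
Path Well→A→H→Ref (+1); total 8.
No residual Well→Ref path; max flow = 8.
Certifying cut of size 8: {Well→A, Well→B, Well→C, Well→D, Well→E, Well→F, Well→G, Well→Ref}.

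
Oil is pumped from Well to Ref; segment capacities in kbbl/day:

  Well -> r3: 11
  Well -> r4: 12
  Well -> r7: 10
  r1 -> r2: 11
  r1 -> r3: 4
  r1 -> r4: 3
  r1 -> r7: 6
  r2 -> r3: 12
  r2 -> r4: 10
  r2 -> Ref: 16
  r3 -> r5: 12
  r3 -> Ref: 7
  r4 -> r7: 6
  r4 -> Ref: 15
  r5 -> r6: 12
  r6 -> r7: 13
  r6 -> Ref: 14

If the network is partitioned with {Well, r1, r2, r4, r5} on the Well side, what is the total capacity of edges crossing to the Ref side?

Edges leaving {Well, r1, r2, r4, r5}: Well→r3 (11), Well→r7 (10), r1→r3 (4), r1→r7 (6), r2→r3 (12), r2→Ref (16), r4→r7 (6), r4→Ref (15), r5→r6 (12).
Cut capacity = 11 + 10 + 4 + 6 + 12 + 16 + 6 + 15 + 12 = 92.

92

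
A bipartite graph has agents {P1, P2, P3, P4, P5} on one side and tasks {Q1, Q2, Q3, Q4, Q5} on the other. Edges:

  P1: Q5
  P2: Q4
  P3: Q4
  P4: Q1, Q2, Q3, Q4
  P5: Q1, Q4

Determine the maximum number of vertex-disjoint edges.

Unit-capacity flow: source→left, listed edges, right→sink; max matching = max flow.
Augmenting path P1→Q5 (+1); matched 1.
Augmenting path P2→Q4 (+1); matched 2.
Augmenting path P4→Q1 (+1); matched 3.
Augmenting path P5→Q1→P4→Q2 (+1); matched 4.
No augmenting path remains; maximum matching = 4.
König certificate: {P1, P4, P5, Q4} is a vertex cover of size 4 (every listed pair touches it), so no matching can be larger.

4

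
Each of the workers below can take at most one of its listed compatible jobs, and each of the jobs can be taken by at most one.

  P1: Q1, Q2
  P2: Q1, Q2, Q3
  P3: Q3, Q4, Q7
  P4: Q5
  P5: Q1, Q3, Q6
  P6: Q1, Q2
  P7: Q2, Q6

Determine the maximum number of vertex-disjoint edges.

Unit-capacity flow: source→left, listed edges, right→sink; max matching = max flow.
Augmenting path P1→Q1 (+1); matched 1.
Augmenting path P2→Q2 (+1); matched 2.
Augmenting path P3→Q3 (+1); matched 3.
Augmenting path P4→Q5 (+1); matched 4.
Augmenting path P5→Q6 (+1); matched 5.
Augmenting path P6→Q2→P2→Q3→P3→Q4 (+1); matched 6.
No augmenting path remains; maximum matching = 6.
König certificate: {P3, P4, Q1, Q2, Q3, Q6} is a vertex cover of size 6 (every listed pair touches it), so no matching can be larger.

6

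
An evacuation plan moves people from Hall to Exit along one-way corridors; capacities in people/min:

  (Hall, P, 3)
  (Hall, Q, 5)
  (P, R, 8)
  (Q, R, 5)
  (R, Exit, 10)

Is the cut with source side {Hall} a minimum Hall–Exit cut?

Yes — it is a minimum cut (capacity 8).

Given cut capacity: 3 + 5 = 8.
Augment Hall→P→R→Exit: bottleneck 3, flow now 3.
Augment Hall→Q→R→Exit: bottleneck 5, flow now 8.
No augmenting path remains; maximum flow = 8.
Cut capacity 8 equals the max flow, so it is a minimum cut.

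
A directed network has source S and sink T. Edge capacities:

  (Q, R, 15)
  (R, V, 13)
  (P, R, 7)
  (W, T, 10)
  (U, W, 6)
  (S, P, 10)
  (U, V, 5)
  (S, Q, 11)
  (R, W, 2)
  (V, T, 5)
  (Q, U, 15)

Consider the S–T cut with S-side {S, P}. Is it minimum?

Given cut capacity: 11 + 7 = 18.
Augment S→P→R→V→T: bottleneck 5, flow now 5.
Augment S→P→R→W→T: bottleneck 2, flow now 7.
Augment S→Q→U→W→T: bottleneck 6, flow now 13.
No augmenting path remains; maximum flow = 13.
In the residual graph, reachable from S: {S, P, Q, R, U, V}.
Min-cut edges: R→W (2), U→W (6), V→T (5); capacity 2 + 6 + 5 = 13.
Cut capacity 18 exceeds the max flow 13, so it is not minimum.

No — its capacity is 18, but the minimum cut has capacity 13.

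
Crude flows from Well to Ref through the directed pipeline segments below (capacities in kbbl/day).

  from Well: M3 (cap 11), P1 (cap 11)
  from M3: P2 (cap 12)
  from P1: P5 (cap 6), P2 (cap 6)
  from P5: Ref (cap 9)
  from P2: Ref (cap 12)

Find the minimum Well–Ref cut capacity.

Augment Well→M3→P2→Ref: bottleneck 11, flow now 11.
Augment Well→P1→P5→Ref: bottleneck 6, flow now 17.
Augment Well→P1→P2→Ref: bottleneck 1, flow now 18.
No augmenting path remains; maximum flow = 18.
By max-flow min-cut, the minimum cut capacity equals the max flow.
In the residual graph, reachable from Well: {Well, M3, P1, P2}.
Min-cut edges: P1→P5 (6), P2→Ref (12); capacity 6 + 12 = 18.

18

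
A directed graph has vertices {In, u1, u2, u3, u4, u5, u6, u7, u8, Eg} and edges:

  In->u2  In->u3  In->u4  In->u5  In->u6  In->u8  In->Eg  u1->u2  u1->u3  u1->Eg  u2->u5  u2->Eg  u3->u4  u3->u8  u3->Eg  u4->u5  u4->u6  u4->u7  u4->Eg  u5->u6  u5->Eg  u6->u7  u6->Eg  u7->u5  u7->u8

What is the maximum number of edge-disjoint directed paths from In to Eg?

6

Assign every edge capacity 1; by Menger, the answer equals the max flow.
Path In→Eg (+1); total 1.
Path In→u2→Eg (+1); total 2.
Path In→u3→Eg (+1); total 3.
Path In→u4→Eg (+1); total 4.
Path In→u5→Eg (+1); total 5.
Path In→u6→Eg (+1); total 6.
No residual In→Eg path; max flow = 6.
Certifying cut of size 6: {In→Eg, In→u2, In→u3, In→u4, In→u5, In→u6}.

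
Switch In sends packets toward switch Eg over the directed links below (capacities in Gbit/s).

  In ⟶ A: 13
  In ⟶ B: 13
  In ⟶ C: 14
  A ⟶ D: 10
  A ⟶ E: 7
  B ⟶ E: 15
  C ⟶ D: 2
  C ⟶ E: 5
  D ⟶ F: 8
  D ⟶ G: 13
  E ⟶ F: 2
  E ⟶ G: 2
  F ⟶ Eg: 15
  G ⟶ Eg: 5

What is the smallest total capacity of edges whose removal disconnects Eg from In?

Augment In→A→D→F→Eg: bottleneck 8, flow now 8.
Augment In→A→D→G→Eg: bottleneck 2, flow now 10.
Augment In→A→E→F→Eg: bottleneck 2, flow now 12.
Augment In→A→E→G→Eg: bottleneck 1, flow now 13.
Augment In→B→E→G→Eg: bottleneck 1, flow now 14.
Augment In→C→D→G→Eg: bottleneck 1, flow now 15.
No augmenting path remains; maximum flow = 15.
By max-flow min-cut, the minimum cut capacity equals the max flow.
In the residual graph, reachable from In: {In, A, B, C, D, E, G}.
Min-cut edges: D→F (8), E→F (2), G→Eg (5); capacity 8 + 2 + 5 = 15.

15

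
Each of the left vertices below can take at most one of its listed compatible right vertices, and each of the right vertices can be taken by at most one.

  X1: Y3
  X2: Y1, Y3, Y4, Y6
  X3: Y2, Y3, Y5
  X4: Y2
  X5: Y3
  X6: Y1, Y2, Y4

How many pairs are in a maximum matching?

5

Unit-capacity flow: source→left, listed edges, right→sink; max matching = max flow.
Augmenting path X1→Y3 (+1); matched 1.
Augmenting path X2→Y1 (+1); matched 2.
Augmenting path X3→Y2 (+1); matched 3.
Augmenting path X6→Y4 (+1); matched 4.
Augmenting path X4→Y2→X3→Y5 (+1); matched 5.
No augmenting path remains; maximum matching = 5.
König certificate: {X2, X3, X4, X6, Y3} is a vertex cover of size 5 (every listed pair touches it), so no matching can be larger.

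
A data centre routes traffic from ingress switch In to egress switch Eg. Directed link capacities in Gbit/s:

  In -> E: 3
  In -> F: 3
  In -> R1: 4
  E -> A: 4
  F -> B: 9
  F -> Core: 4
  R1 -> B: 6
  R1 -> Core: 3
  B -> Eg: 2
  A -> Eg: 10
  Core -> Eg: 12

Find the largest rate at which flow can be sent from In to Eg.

Augment In→E→A→Eg: bottleneck 3, flow now 3.
Augment In→F→B→Eg: bottleneck 2, flow now 5.
Augment In→F→Core→Eg: bottleneck 1, flow now 6.
Augment In→R1→Core→Eg: bottleneck 3, flow now 9.
Augment In→R1→B→F→Core→Eg: bottleneck 1, flow now 10. (uses reverse residual edge)
No augmenting path remains; maximum flow = 10.
In the residual graph, reachable from In: {In}.
Min-cut edges: In→E (3), In→F (3), In→R1 (4); capacity 3 + 3 + 4 = 10.
This cut is saturated, so no flow can exceed 10.

10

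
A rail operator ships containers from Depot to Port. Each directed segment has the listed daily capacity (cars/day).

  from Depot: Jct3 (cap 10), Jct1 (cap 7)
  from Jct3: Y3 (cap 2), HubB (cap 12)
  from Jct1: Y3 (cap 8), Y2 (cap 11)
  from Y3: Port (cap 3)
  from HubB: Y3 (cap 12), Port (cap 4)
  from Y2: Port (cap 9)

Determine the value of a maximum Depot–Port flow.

Augment Depot→Jct3→Y3→Port: bottleneck 2, flow now 2.
Augment Depot→Jct3→HubB→Port: bottleneck 4, flow now 6.
Augment Depot→Jct1→Y3→Port: bottleneck 1, flow now 7.
Augment Depot→Jct1→Y2→Port: bottleneck 6, flow now 13.
Augment Depot→Jct3→HubB→Y3→Jct1→Y2→Port: bottleneck 1, flow now 14. (uses reverse residual edge)
No augmenting path remains; maximum flow = 14.
In the residual graph, reachable from Depot: {Depot, Jct3, Y3, HubB}.
Min-cut edges: Depot→Jct1 (7), Y3→Port (3), HubB→Port (4); capacity 7 + 3 + 4 = 14.
This cut is saturated, so no flow can exceed 14.

14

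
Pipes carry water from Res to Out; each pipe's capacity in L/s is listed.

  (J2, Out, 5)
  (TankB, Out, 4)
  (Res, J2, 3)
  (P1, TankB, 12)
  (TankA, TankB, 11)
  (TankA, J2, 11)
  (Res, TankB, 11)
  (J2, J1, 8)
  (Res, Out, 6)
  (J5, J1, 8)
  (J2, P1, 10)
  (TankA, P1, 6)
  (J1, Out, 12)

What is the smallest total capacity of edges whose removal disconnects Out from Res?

13

Augment Res→Out: bottleneck 6, flow now 6.
Augment Res→J2→Out: bottleneck 3, flow now 9.
Augment Res→TankB→Out: bottleneck 4, flow now 13.
No augmenting path remains; maximum flow = 13.
By max-flow min-cut, the minimum cut capacity equals the max flow.
In the residual graph, reachable from Res: {Res, TankB}.
Min-cut edges: Res→J2 (3), Res→Out (6), TankB→Out (4); capacity 3 + 6 + 4 = 13.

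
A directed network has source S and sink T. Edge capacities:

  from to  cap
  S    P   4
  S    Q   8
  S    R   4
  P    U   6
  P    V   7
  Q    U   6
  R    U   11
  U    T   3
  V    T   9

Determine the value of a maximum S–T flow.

7

Augment S→P→U→T: bottleneck 3, flow now 3.
Augment S→P→V→T: bottleneck 1, flow now 4.
Augment S→Q→U→P→V→T: bottleneck 3, flow now 7. (uses reverse residual edge)
No augmenting path remains; maximum flow = 7.
In the residual graph, reachable from S: {S, Q, R, U}.
Min-cut edges: S→P (4), U→T (3); capacity 4 + 3 = 7.
This cut is saturated, so no flow can exceed 7.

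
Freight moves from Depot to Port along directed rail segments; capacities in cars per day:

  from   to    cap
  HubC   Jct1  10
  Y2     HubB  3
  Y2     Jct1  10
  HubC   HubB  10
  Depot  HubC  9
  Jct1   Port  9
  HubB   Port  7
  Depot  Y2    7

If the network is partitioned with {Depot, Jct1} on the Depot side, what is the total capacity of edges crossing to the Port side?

25

Edges leaving {Depot, Jct1}: Depot→Y2 (7), Depot→HubC (9), Jct1→Port (9).
Cut capacity = 7 + 9 + 9 = 25.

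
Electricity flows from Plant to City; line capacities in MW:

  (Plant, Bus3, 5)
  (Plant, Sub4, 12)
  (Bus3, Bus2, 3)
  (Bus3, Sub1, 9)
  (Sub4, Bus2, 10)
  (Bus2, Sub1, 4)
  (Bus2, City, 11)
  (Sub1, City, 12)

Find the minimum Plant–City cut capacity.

15

Augment Plant→Bus3→Bus2→City: bottleneck 3, flow now 3.
Augment Plant→Bus3→Sub1→City: bottleneck 2, flow now 5.
Augment Plant→Sub4→Bus2→City: bottleneck 8, flow now 13.
Augment Plant→Sub4→Bus2→Sub1→City: bottleneck 2, flow now 15.
No augmenting path remains; maximum flow = 15.
By max-flow min-cut, the minimum cut capacity equals the max flow.
In the residual graph, reachable from Plant: {Plant, Sub4}.
Min-cut edges: Plant→Bus3 (5), Sub4→Bus2 (10); capacity 5 + 10 = 15.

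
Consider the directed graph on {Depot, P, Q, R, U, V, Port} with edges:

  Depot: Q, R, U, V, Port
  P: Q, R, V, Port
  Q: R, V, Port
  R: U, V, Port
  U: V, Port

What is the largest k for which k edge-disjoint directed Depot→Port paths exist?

4

Assign every edge capacity 1; by Menger, the answer equals the max flow.
Path Depot→Port (+1); total 1.
Path Depot→Q→Port (+1); total 2.
Path Depot→R→Port (+1); total 3.
Path Depot→U→Port (+1); total 4.
No residual Depot→Port path; max flow = 4.
Certifying cut of size 4: {Depot→Port, Depot→Q, Depot→R, Depot→U}.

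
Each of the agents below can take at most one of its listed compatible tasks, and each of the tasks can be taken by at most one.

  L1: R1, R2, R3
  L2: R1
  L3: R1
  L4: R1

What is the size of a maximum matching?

Unit-capacity flow: source→left, listed edges, right→sink; max matching = max flow.
Augmenting path L1→R1 (+1); matched 1.
Augmenting path L2→R1→L1→R2 (+1); matched 2.
No augmenting path remains; maximum matching = 2.
König certificate: {L1, R1} is a vertex cover of size 2 (every listed pair touches it), so no matching can be larger.

2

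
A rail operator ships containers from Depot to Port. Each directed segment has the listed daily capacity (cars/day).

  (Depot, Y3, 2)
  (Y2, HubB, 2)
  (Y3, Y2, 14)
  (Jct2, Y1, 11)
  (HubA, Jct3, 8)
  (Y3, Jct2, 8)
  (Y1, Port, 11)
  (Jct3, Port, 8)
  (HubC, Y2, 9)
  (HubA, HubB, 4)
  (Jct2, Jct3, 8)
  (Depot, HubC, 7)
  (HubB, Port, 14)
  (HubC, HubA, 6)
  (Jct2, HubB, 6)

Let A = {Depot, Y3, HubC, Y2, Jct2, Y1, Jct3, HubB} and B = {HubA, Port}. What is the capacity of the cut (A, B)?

39

Edges leaving {Depot, Y3, HubC, Y2, Jct2, Y1, Jct3, HubB}: HubC→HubA (6), Y1→Port (11), Jct3→Port (8), HubB→Port (14).
Cut capacity = 6 + 11 + 8 + 14 = 39.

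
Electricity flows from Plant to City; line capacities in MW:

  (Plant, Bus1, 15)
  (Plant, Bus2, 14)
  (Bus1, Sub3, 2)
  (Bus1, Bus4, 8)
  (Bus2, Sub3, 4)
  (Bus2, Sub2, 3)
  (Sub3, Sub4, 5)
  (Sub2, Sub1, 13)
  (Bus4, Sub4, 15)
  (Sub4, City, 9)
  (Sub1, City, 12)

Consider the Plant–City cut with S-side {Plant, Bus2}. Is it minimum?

Given cut capacity: 15 + 4 + 3 = 22.
Augment Plant→Bus1→Sub3→Sub4→City: bottleneck 2, flow now 2.
Augment Plant→Bus1→Bus4→Sub4→City: bottleneck 7, flow now 9.
Augment Plant→Bus2→Sub2→Sub1→City: bottleneck 3, flow now 12.
No augmenting path remains; maximum flow = 12.
In the residual graph, reachable from Plant: {Plant, Bus1, Bus2, Sub3, Bus4, Sub4}.
Min-cut edges: Bus2→Sub2 (3), Sub4→City (9); capacity 3 + 9 = 12.
Cut capacity 22 exceeds the max flow 12, so it is not minimum.

No — its capacity is 22, but the minimum cut has capacity 12.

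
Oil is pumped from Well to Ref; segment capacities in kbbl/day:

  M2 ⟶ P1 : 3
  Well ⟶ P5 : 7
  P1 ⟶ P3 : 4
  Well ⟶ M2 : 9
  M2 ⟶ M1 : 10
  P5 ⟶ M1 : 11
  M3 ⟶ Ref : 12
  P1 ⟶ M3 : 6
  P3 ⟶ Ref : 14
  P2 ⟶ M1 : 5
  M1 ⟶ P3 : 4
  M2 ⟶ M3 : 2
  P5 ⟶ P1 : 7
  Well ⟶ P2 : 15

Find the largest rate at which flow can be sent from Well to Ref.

16

Augment Well→M2→M3→Ref: bottleneck 2, flow now 2.
Augment Well→P5→M1→P3→Ref: bottleneck 4, flow now 6.
Augment Well→P5→P1→M3→Ref: bottleneck 3, flow now 9.
Augment Well→M2→P1→M3→Ref: bottleneck 3, flow now 12.
Augment Well→M2→M1→P5→P1→P3→Ref: bottleneck 4, flow now 16. (uses reverse residual edge)
No augmenting path remains; maximum flow = 16.
In the residual graph, reachable from Well: {Well, M2, P2, M1}.
Min-cut edges: Well→P5 (7), M2→P1 (3), M2→M3 (2), M1→P3 (4); capacity 7 + 3 + 2 + 4 = 16.
This cut is saturated, so no flow can exceed 16.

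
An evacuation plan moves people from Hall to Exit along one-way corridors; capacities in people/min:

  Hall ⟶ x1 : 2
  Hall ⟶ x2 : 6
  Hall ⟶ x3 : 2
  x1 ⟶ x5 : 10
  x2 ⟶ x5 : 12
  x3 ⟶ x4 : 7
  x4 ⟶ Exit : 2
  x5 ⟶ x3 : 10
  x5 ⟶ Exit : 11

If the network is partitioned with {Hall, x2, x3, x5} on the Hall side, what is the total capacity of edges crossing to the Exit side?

20

Edges leaving {Hall, x2, x3, x5}: Hall→x1 (2), x3→x4 (7), x5→Exit (11).
Cut capacity = 2 + 7 + 11 = 20.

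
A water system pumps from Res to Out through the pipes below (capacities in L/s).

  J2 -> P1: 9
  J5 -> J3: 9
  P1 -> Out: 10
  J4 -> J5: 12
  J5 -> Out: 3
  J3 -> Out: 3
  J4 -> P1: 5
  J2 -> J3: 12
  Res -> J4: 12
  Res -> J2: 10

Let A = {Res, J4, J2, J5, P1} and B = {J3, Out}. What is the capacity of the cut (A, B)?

34

Edges leaving {Res, J4, J2, J5, P1}: J2→J3 (12), J5→J3 (9), J5→Out (3), P1→Out (10).
Cut capacity = 12 + 9 + 3 + 10 = 34.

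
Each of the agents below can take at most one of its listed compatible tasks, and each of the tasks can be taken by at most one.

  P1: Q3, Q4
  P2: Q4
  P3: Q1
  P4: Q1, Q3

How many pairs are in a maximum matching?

3

Unit-capacity flow: source→left, listed edges, right→sink; max matching = max flow.
Augmenting path P1→Q3 (+1); matched 1.
Augmenting path P2→Q4 (+1); matched 2.
Augmenting path P3→Q1 (+1); matched 3.
No augmenting path remains; maximum matching = 3.
König certificate: {Q1, Q3, Q4} is a vertex cover of size 3 (every listed pair touches it), so no matching can be larger.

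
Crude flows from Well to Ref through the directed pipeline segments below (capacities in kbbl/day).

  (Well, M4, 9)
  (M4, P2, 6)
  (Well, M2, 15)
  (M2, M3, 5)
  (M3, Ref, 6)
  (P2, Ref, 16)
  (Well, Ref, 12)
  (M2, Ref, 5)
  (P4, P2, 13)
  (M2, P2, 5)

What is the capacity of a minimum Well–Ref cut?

33

Augment Well→Ref: bottleneck 12, flow now 12.
Augment Well→M2→Ref: bottleneck 5, flow now 17.
Augment Well→M2→M3→Ref: bottleneck 5, flow now 22.
Augment Well→M2→P2→Ref: bottleneck 5, flow now 27.
Augment Well→M4→P2→Ref: bottleneck 6, flow now 33.
No augmenting path remains; maximum flow = 33.
By max-flow min-cut, the minimum cut capacity equals the max flow.
In the residual graph, reachable from Well: {Well, M4}.
Min-cut edges: Well→M2 (15), Well→Ref (12), M4→P2 (6); capacity 15 + 12 + 6 = 33.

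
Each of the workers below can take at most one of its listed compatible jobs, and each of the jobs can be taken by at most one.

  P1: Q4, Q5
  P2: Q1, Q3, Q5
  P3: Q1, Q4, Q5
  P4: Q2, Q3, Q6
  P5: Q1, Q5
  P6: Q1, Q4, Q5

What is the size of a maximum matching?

5

Unit-capacity flow: source→left, listed edges, right→sink; max matching = max flow.
Augmenting path P1→Q4 (+1); matched 1.
Augmenting path P2→Q1 (+1); matched 2.
Augmenting path P3→Q5 (+1); matched 3.
Augmenting path P4→Q2 (+1); matched 4.
Augmenting path P5→Q1→P2→Q3 (+1); matched 5.
No augmenting path remains; maximum matching = 5.
König certificate: {P2, P4, Q1, Q4, Q5} is a vertex cover of size 5 (every listed pair touches it), so no matching can be larger.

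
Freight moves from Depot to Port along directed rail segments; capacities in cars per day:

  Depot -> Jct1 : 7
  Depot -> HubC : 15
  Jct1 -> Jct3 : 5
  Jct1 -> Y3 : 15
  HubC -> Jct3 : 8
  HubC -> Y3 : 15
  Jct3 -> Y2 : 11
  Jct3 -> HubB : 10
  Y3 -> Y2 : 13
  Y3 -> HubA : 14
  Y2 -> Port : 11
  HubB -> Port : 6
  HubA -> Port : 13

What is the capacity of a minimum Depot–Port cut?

22

Augment Depot→Jct1→Jct3→Y2→Port: bottleneck 5, flow now 5.
Augment Depot→Jct1→Y3→Y2→Port: bottleneck 2, flow now 7.
Augment Depot→HubC→Jct3→Y2→Port: bottleneck 4, flow now 11.
Augment Depot→HubC→Jct3→HubB→Port: bottleneck 4, flow now 15.
Augment Depot→HubC→Y3→HubA→Port: bottleneck 7, flow now 22.
No augmenting path remains; maximum flow = 22.
By max-flow min-cut, the minimum cut capacity equals the max flow.
In the residual graph, reachable from Depot: {Depot}.
Min-cut edges: Depot→Jct1 (7), Depot→HubC (15); capacity 7 + 15 = 22.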